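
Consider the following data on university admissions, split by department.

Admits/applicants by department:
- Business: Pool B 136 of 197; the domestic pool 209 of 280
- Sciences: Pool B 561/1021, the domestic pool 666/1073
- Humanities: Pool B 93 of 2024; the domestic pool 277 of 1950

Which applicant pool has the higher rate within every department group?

the domestic pool

Business: Pool B 136/197 = 69.0%, the domestic pool 209/280 = 74.6% → the domestic pool
Sciences: Pool B 561/1021 = 54.9%, the domestic pool 666/1073 = 62.1% → the domestic pool
Humanities: Pool B 93/2024 = 4.6%, the domestic pool 277/1950 = 14.2% → the domestic pool
The domestic pool has the higher rate in all 3 groups.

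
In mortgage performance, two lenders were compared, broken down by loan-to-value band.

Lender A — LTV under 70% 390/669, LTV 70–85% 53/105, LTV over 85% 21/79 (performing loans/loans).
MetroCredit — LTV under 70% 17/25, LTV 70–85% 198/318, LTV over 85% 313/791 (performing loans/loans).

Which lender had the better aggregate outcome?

Lender A

LTV under 70%: Lender A 390/669 = 58.3%, MetroCredit 17/25 = 68.0% → MetroCredit
LTV 70–85%: Lender A 53/105 = 50.5%, MetroCredit 198/318 = 62.3% → MetroCredit
LTV over 85%: Lender A 21/79 = 26.6%, MetroCredit 313/791 = 39.6% → MetroCredit
Overall: Lender A 464/853 = 54.4%, MetroCredit 528/1134 = 46.6% → Lender A
(MetroCredit wins every loan-to-value group but Lender A wins overall — MetroCredit's loans skew toward the low-rate LTV over 85% group.)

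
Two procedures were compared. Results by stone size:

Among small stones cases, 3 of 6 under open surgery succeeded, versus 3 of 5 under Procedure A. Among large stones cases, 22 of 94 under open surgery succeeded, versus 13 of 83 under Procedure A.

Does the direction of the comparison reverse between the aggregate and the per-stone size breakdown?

No

Small stones: open surgery 3/6 = 50.0%, Procedure A 3/5 = 60.0% → Procedure A
Large stones: open surgery 22/94 = 23.4%, Procedure A 13/83 = 15.7% → open surgery
Overall: open surgery 25/100 = 25.0%, Procedure A 16/88 = 18.2% → open surgery
Neither sweeps: open surgery wins 1 of 2 groups, Procedure A wins 1. Open surgery wins overall but not every group — no Simpson reversal.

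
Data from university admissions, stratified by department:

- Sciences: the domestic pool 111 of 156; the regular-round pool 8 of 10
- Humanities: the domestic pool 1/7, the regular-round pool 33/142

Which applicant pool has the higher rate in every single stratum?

the regular-round pool

Sciences: the domestic pool 111/156 = 71.2%, the regular-round pool 8/10 = 80.0% → the regular-round pool
Humanities: the domestic pool 1/7 = 14.3%, the regular-round pool 33/142 = 23.2% → the regular-round pool
The regular-round pool has the higher rate in both groups.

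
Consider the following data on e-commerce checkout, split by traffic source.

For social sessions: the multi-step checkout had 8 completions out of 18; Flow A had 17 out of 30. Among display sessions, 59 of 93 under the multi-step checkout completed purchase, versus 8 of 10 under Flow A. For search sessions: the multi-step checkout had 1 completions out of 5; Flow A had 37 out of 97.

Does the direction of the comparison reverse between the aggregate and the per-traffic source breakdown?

Social: the multi-step checkout 8/18 = 44.4%, Flow A 17/30 = 56.7% → Flow A
Display: the multi-step checkout 59/93 = 63.4%, Flow A 8/10 = 80.0% → Flow A
Search: the multi-step checkout 1/5 = 20.0%, Flow A 37/97 = 38.1% → Flow A
Overall: the multi-step checkout 68/116 = 58.6%, Flow A 62/137 = 45.3% → the multi-step checkout
Flow A wins each traffic group but the multi-step checkout wins overall — the comparison reverses. Flow A's sessions skew toward search, which has a lower base rate.

Yes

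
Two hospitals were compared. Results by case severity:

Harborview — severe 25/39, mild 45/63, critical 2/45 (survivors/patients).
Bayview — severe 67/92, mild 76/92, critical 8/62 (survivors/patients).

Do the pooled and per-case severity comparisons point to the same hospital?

Severe: Harborview 25/39 = 64.1%, Bayview 67/92 = 72.8% → Bayview
Mild: Harborview 45/63 = 71.4%, Bayview 76/92 = 82.6% → Bayview
Critical: Harborview 2/45 = 4.4%, Bayview 8/62 = 12.9% → Bayview
Overall: Harborview 72/147 = 49.0%, Bayview 151/246 = 61.4% → Bayview
Bayview wins overall and in every case group — no reversal.

Yes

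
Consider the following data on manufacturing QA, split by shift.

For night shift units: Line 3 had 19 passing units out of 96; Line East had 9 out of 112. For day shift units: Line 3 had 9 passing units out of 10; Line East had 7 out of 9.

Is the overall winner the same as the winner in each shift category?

Night shift: Line 3 19/96 = 19.8%, Line East 9/112 = 8.0% → Line 3
Day shift: Line 3 9/10 = 90.0%, Line East 7/9 = 77.8% → Line 3
Overall: Line 3 28/106 = 26.4%, Line East 16/121 = 13.2% → Line 3
Line 3 wins overall and in every shift group — no reversal.

Yes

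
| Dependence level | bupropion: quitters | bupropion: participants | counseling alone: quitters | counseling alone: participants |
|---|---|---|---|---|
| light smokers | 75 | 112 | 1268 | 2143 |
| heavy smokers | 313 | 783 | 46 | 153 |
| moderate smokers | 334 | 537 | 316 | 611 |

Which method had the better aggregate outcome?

counseling alone

Light smokers: bupropion 75/112 = 67.0%, counseling alone 1268/2143 = 59.2% → bupropion
Heavy smokers: bupropion 313/783 = 40.0%, counseling alone 46/153 = 30.1% → bupropion
Moderate smokers: bupropion 334/537 = 62.2%, counseling alone 316/611 = 51.7% → bupropion
Overall: bupropion 722/1432 = 50.4%, counseling alone 1630/2907 = 56.1% → counseling alone
(Bupropion wins every dependence group but counseling alone wins overall — bupropion's participants skew toward the low-rate heavy smokers group.)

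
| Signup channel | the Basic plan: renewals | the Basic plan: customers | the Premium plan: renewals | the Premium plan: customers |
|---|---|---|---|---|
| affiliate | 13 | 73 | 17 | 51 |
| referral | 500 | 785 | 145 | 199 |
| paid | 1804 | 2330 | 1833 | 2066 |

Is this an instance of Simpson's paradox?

No

Affiliate: the Basic plan 13/73 = 17.8%, the Premium plan 17/51 = 33.3% → the Premium plan
Referral: the Basic plan 500/785 = 63.7%, the Premium plan 145/199 = 72.9% → the Premium plan
Paid: the Basic plan 1804/2330 = 77.4%, the Premium plan 1833/2066 = 88.7% → the Premium plan
Overall: the Basic plan 2317/3188 = 72.7%, the Premium plan 1995/2316 = 86.1% → the Premium plan
The Premium plan wins overall and in every signup group — no reversal.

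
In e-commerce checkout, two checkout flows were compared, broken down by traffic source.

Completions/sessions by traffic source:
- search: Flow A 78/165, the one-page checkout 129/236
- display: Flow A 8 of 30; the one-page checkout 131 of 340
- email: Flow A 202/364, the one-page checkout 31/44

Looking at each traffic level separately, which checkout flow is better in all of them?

the one-page checkout

Search: Flow A 78/165 = 47.3%, the one-page checkout 129/236 = 54.7% → the one-page checkout
Display: Flow A 8/30 = 26.7%, the one-page checkout 131/340 = 38.5% → the one-page checkout
Email: Flow A 202/364 = 55.5%, the one-page checkout 31/44 = 70.5% → the one-page checkout
The one-page checkout has the higher rate in all 3 groups.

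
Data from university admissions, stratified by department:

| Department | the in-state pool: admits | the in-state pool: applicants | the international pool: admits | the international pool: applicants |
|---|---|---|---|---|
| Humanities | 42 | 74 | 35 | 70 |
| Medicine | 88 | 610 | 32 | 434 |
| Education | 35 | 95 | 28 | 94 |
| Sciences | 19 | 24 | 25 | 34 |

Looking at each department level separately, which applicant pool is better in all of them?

Humanities: the in-state pool 42/74 = 56.8%, the international pool 35/70 = 50.0% → the in-state pool
Medicine: the in-state pool 88/610 = 14.4%, the international pool 32/434 = 7.4% → the in-state pool
Education: the in-state pool 35/95 = 36.8%, the international pool 28/94 = 29.8% → the in-state pool
Sciences: the in-state pool 19/24 = 79.2%, the international pool 25/34 = 73.5% → the in-state pool
The in-state pool has the higher rate in all 4 groups.

the in-state pool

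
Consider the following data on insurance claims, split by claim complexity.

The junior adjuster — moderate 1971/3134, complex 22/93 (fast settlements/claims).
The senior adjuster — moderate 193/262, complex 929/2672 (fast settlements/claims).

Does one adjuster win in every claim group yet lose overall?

Moderate: the junior adjuster 1971/3134 = 62.9%, the senior adjuster 193/262 = 73.7% → the senior adjuster
Complex: the junior adjuster 22/93 = 23.7%, the senior adjuster 929/2672 = 34.8% → the senior adjuster
Overall: the junior adjuster 1993/3227 = 61.8%, the senior adjuster 1122/2934 = 38.2% → the junior adjuster
The senior adjuster wins each claim group but the junior adjuster wins overall — the comparison reverses. The senior adjuster's claims skew toward complex, which has a lower base rate.

Yes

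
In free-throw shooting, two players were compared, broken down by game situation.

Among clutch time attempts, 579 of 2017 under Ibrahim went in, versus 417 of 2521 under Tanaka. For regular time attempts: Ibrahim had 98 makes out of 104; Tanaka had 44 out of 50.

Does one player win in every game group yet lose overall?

Clutch time: Ibrahim 579/2017 = 28.7%, Tanaka 417/2521 = 16.5% → Ibrahim
Regular time: Ibrahim 98/104 = 94.2%, Tanaka 44/50 = 88.0% → Ibrahim
Overall: Ibrahim 677/2121 = 31.9%, Tanaka 461/2571 = 17.9% → Ibrahim
Ibrahim wins overall and in every game group — no reversal.

No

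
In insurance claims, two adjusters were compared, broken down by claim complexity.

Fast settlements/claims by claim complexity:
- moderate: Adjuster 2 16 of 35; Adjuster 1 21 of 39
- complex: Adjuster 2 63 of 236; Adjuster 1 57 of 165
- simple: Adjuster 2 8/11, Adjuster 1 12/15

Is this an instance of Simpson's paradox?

No

Moderate: Adjuster 2 16/35 = 45.7%, Adjuster 1 21/39 = 53.8% → Adjuster 1
Complex: Adjuster 2 63/236 = 26.7%, Adjuster 1 57/165 = 34.5% → Adjuster 1
Simple: Adjuster 2 8/11 = 72.7%, Adjuster 1 12/15 = 80.0% → Adjuster 1
Overall: Adjuster 2 87/282 = 30.9%, Adjuster 1 90/219 = 41.1% → Adjuster 1
Adjuster 1 wins overall and in every claim group — no reversal.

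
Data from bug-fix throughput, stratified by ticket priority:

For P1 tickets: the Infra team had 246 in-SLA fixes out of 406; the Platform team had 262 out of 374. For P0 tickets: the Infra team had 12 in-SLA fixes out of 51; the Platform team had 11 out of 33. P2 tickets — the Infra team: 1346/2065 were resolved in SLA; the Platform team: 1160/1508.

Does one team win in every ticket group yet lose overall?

P1: the Infra team 246/406 = 60.6%, the Platform team 262/374 = 70.1% → the Platform team
P0: the Infra team 12/51 = 23.5%, the Platform team 11/33 = 33.3% → the Platform team
P2: the Infra team 1346/2065 = 65.2%, the Platform team 1160/1508 = 76.9% → the Platform team
Overall: the Infra team 1604/2522 = 63.6%, the Platform team 1433/1915 = 74.8% → the Platform team
The Platform team wins overall and in every ticket group — no reversal.

No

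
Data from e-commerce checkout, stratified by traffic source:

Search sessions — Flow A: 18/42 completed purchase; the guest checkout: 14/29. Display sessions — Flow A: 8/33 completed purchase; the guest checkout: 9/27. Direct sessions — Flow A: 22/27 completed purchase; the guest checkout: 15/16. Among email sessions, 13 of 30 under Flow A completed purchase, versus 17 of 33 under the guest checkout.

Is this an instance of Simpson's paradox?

Search: Flow A 18/42 = 42.9%, the guest checkout 14/29 = 48.3% → the guest checkout
Display: Flow A 8/33 = 24.2%, the guest checkout 9/27 = 33.3% → the guest checkout
Direct: Flow A 22/27 = 81.5%, the guest checkout 15/16 = 93.8% → the guest checkout
Email: Flow A 13/30 = 43.3%, the guest checkout 17/33 = 51.5% → the guest checkout
Overall: Flow A 61/132 = 46.2%, the guest checkout 55/105 = 52.4% → the guest checkout
The guest checkout wins overall and in every traffic group — no reversal.

No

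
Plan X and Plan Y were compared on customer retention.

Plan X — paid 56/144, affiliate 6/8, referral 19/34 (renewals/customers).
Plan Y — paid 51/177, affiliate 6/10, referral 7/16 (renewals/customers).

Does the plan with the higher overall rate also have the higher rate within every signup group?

Yes

Paid: Plan X 56/144 = 38.9%, Plan Y 51/177 = 28.8% → Plan X
Affiliate: Plan X 6/8 = 75.0%, Plan Y 6/10 = 60.0% → Plan X
Referral: Plan X 19/34 = 55.9%, Plan Y 7/16 = 43.8% → Plan X
Overall: Plan X 81/186 = 43.5%, Plan Y 64/203 = 31.5% → Plan X
Plan X wins overall and in every signup group — no reversal.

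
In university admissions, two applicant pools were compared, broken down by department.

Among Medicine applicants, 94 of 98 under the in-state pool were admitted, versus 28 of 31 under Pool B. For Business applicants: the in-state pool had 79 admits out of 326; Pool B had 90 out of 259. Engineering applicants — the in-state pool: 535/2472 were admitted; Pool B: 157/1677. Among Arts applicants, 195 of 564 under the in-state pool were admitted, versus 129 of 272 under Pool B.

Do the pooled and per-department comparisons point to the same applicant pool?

No

Medicine: the in-state pool 94/98 = 95.9%, Pool B 28/31 = 90.3% → the in-state pool
Business: the in-state pool 79/326 = 24.2%, Pool B 90/259 = 34.7% → Pool B
Engineering: the in-state pool 535/2472 = 21.6%, Pool B 157/1677 = 9.4% → the in-state pool
Arts: the in-state pool 195/564 = 34.6%, Pool B 129/272 = 47.4% → Pool B
Overall: the in-state pool 903/3460 = 26.1%, Pool B 404/2239 = 18.0% → the in-state pool
Neither sweeps: the in-state pool wins 2 of 4 groups, Pool B wins 2. The in-state pool wins overall but not every group — no Simpson reversal.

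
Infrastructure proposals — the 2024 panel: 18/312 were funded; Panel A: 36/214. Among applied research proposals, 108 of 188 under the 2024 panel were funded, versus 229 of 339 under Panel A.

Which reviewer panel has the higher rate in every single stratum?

Panel A

Infrastructure: the 2024 panel 18/312 = 5.8%, Panel A 36/214 = 16.8% → Panel A
Applied research: the 2024 panel 108/188 = 57.4%, Panel A 229/339 = 67.6% → Panel A
Panel A has the higher rate in both groups.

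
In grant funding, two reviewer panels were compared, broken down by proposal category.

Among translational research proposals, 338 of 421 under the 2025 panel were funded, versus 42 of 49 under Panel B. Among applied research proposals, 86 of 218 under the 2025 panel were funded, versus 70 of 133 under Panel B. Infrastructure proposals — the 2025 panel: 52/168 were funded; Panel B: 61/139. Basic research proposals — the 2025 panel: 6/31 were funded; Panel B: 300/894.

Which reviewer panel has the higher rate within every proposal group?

Panel B

Translational research: the 2025 panel 338/421 = 80.3%, Panel B 42/49 = 85.7% → Panel B
Applied research: the 2025 panel 86/218 = 39.4%, Panel B 70/133 = 52.6% → Panel B
Infrastructure: the 2025 panel 52/168 = 31.0%, Panel B 61/139 = 43.9% → Panel B
Basic research: the 2025 panel 6/31 = 19.4%, Panel B 300/894 = 33.6% → Panel B
Panel B has the higher rate in all 4 groups.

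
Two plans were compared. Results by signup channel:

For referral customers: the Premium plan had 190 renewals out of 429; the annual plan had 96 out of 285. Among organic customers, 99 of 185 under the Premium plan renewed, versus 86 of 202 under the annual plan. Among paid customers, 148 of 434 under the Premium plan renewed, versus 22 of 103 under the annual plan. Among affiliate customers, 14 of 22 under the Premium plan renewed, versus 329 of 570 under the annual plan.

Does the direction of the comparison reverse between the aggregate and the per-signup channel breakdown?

Yes

Referral: the Premium plan 190/429 = 44.3%, the annual plan 96/285 = 33.7% → the Premium plan
Organic: the Premium plan 99/185 = 53.5%, the annual plan 86/202 = 42.6% → the Premium plan
Paid: the Premium plan 148/434 = 34.1%, the annual plan 22/103 = 21.4% → the Premium plan
Affiliate: the Premium plan 14/22 = 63.6%, the annual plan 329/570 = 57.7% → the Premium plan
Overall: the Premium plan 451/1070 = 42.1%, the annual plan 533/1160 = 45.9% → the annual plan
The Premium plan wins each signup group but the annual plan wins overall — the comparison reverses. The Premium plan's customers skew toward paid, which has a lower base rate.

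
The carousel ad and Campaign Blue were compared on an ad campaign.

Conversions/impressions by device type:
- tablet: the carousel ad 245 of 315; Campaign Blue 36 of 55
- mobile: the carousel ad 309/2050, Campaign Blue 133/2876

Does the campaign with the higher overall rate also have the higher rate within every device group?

Yes

Tablet: the carousel ad 245/315 = 77.8%, Campaign Blue 36/55 = 65.5% → the carousel ad
Mobile: the carousel ad 309/2050 = 15.1%, Campaign Blue 133/2876 = 4.6% → the carousel ad
Overall: the carousel ad 554/2365 = 23.4%, Campaign Blue 169/2931 = 5.8% → the carousel ad
The carousel ad wins overall and in every device group — no reversal.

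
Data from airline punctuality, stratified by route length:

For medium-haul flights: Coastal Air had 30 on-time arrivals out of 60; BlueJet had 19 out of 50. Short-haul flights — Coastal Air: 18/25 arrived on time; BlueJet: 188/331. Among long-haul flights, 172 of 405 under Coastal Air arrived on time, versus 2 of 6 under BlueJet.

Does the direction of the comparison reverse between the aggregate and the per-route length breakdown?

Medium-haul: Coastal Air 30/60 = 50.0%, BlueJet 19/50 = 38.0% → Coastal Air
Short-haul: Coastal Air 18/25 = 72.0%, BlueJet 188/331 = 56.8% → Coastal Air
Long-haul: Coastal Air 172/405 = 42.5%, BlueJet 2/6 = 33.3% → Coastal Air
Overall: Coastal Air 220/490 = 44.9%, BlueJet 209/387 = 54.0% → BlueJet
Coastal Air wins each route group but BlueJet wins overall — the comparison reverses. Coastal Air's flights skew toward long-haul, which has a lower base rate.

Yes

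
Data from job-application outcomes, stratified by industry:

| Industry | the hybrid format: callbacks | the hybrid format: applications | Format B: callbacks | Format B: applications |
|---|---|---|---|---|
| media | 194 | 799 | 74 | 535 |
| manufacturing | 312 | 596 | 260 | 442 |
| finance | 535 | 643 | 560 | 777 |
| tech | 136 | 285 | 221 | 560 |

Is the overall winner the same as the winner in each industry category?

No

Media: the hybrid format 194/799 = 24.3%, Format B 74/535 = 13.8% → the hybrid format
Manufacturing: the hybrid format 312/596 = 52.3%, Format B 260/442 = 58.8% → Format B
Finance: the hybrid format 535/643 = 83.2%, Format B 560/777 = 72.1% → the hybrid format
Tech: the hybrid format 136/285 = 47.7%, Format B 221/560 = 39.5% → the hybrid format
Overall: the hybrid format 1177/2323 = 50.7%, Format B 1115/2314 = 48.2% → the hybrid format
Neither sweeps: the hybrid format wins 3 of 4 groups, Format B wins 1. The hybrid format wins overall but not every group — no Simpson reversal.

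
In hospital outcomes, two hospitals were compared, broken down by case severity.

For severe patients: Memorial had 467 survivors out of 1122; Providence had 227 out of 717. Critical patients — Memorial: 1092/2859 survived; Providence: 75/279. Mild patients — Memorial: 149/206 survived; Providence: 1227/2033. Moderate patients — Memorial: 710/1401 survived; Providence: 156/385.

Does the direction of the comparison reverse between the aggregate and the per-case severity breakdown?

Severe: Memorial 467/1122 = 41.6%, Providence 227/717 = 31.7% → Memorial
Critical: Memorial 1092/2859 = 38.2%, Providence 75/279 = 26.9% → Memorial
Mild: Memorial 149/206 = 72.3%, Providence 1227/2033 = 60.4% → Memorial
Moderate: Memorial 710/1401 = 50.7%, Providence 156/385 = 40.5% → Memorial
Overall: Memorial 2418/5588 = 43.3%, Providence 1685/3414 = 49.4% → Providence
Memorial wins each case group but Providence wins overall — the comparison reverses. Memorial's patients skew toward critical, which has a lower base rate.

Yes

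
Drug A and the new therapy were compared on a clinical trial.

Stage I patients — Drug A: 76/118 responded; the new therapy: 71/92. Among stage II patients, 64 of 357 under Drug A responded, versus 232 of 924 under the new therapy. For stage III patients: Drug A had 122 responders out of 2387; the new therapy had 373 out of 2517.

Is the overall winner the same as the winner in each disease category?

Yes

Stage I: Drug A 76/118 = 64.4%, the new therapy 71/92 = 77.2% → the new therapy
Stage II: Drug A 64/357 = 17.9%, the new therapy 232/924 = 25.1% → the new therapy
Stage III: Drug A 122/2387 = 5.1%, the new therapy 373/2517 = 14.8% → the new therapy
Overall: Drug A 262/2862 = 9.2%, the new therapy 676/3533 = 19.1% → the new therapy
The new therapy wins overall and in every disease group — no reversal.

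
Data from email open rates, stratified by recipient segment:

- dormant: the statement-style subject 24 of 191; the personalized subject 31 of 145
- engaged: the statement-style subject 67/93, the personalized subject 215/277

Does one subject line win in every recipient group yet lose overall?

No

Dormant: the statement-style subject 24/191 = 12.6%, the personalized subject 31/145 = 21.4% → the personalized subject
Engaged: the statement-style subject 67/93 = 72.0%, the personalized subject 215/277 = 77.6% → the personalized subject
Overall: the statement-style subject 91/284 = 32.0%, the personalized subject 246/422 = 58.3% → the personalized subject
The personalized subject wins overall and in every recipient group — no reversal.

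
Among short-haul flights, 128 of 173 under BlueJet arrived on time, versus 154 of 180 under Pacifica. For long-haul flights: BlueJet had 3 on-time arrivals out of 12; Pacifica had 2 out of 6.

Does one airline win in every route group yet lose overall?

No

Short-haul: BlueJet 128/173 = 74.0%, Pacifica 154/180 = 85.6% → Pacifica
Long-haul: BlueJet 3/12 = 25.0%, Pacifica 2/6 = 33.3% → Pacifica
Overall: BlueJet 131/185 = 70.8%, Pacifica 156/186 = 83.9% → Pacifica
Pacifica wins overall and in every route group — no reversal.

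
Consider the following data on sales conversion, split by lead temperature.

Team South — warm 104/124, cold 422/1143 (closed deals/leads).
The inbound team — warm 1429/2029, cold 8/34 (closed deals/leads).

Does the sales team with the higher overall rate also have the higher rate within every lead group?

Warm: Team South 104/124 = 83.9%, the inbound team 1429/2029 = 70.4% → Team South
Cold: Team South 422/1143 = 36.9%, the inbound team 8/34 = 23.5% → Team South
Overall: Team South 526/1267 = 41.5%, the inbound team 1437/2063 = 69.7% → the inbound team
Team South wins each lead group but the inbound team wins overall — the comparison reverses. Team South's leads skew toward cold, which has a lower base rate.

No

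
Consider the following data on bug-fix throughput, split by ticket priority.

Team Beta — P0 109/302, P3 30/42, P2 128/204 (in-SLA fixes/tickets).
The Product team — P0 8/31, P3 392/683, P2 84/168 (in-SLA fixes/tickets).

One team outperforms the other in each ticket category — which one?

Team Beta

P0: Team Beta 109/302 = 36.1%, the Product team 8/31 = 25.8% → Team Beta
P3: Team Beta 30/42 = 71.4%, the Product team 392/683 = 57.4% → Team Beta
P2: Team Beta 128/204 = 62.7%, the Product team 84/168 = 50.0% → Team Beta
Team Beta has the higher rate in all 3 groups.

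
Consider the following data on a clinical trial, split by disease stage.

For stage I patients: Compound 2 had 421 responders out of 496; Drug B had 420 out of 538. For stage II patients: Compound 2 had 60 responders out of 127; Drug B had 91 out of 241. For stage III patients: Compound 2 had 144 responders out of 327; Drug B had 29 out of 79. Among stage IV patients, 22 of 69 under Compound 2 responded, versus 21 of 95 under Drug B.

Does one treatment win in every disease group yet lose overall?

Stage I: Compound 2 421/496 = 84.9%, Drug B 420/538 = 78.1% → Compound 2
Stage II: Compound 2 60/127 = 47.2%, Drug B 91/241 = 37.8% → Compound 2
Stage III: Compound 2 144/327 = 44.0%, Drug B 29/79 = 36.7% → Compound 2
Stage IV: Compound 2 22/69 = 31.9%, Drug B 21/95 = 22.1% → Compound 2
Overall: Compound 2 647/1019 = 63.5%, Drug B 561/953 = 58.9% → Compound 2
Compound 2 wins overall and in every disease group — no reversal.

No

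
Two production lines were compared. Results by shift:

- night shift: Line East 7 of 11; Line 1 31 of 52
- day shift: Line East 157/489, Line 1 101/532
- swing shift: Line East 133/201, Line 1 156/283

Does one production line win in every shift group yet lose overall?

No

Night shift: Line East 7/11 = 63.6%, Line 1 31/52 = 59.6% → Line East
Day shift: Line East 157/489 = 32.1%, Line 1 101/532 = 19.0% → Line East
Swing shift: Line East 133/201 = 66.2%, Line 1 156/283 = 55.1% → Line East
Overall: Line East 297/701 = 42.4%, Line 1 288/867 = 33.2% → Line East
Line East wins overall and in every shift group — no reversal.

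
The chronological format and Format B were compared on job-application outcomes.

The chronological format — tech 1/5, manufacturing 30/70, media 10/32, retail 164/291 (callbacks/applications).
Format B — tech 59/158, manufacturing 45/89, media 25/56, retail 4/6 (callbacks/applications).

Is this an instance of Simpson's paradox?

Yes

Tech: the chronological format 1/5 = 20.0%, Format B 59/158 = 37.3% → Format B
Manufacturing: the chronological format 30/70 = 42.9%, Format B 45/89 = 50.6% → Format B
Media: the chronological format 10/32 = 31.2%, Format B 25/56 = 44.6% → Format B
Retail: the chronological format 164/291 = 56.4%, Format B 4/6 = 66.7% → Format B
Overall: the chronological format 205/398 = 51.5%, Format B 133/309 = 43.0% → the chronological format
Format B wins each industry group but the chronological format wins overall — the comparison reverses. Format B's applications skew toward tech, which has a lower base rate.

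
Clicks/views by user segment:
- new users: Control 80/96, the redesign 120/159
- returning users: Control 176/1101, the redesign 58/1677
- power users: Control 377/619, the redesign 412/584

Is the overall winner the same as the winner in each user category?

No

New users: Control 80/96 = 83.3%, the redesign 120/159 = 75.5% → Control
Returning users: Control 176/1101 = 16.0%, the redesign 58/1677 = 3.5% → Control
Power users: Control 377/619 = 60.9%, the redesign 412/584 = 70.5% → the redesign
Overall: Control 633/1816 = 34.9%, the redesign 590/2420 = 24.4% → Control
Neither sweeps: Control wins 2 of 3 groups, the redesign wins 1. Control wins overall but not every group — no Simpson reversal.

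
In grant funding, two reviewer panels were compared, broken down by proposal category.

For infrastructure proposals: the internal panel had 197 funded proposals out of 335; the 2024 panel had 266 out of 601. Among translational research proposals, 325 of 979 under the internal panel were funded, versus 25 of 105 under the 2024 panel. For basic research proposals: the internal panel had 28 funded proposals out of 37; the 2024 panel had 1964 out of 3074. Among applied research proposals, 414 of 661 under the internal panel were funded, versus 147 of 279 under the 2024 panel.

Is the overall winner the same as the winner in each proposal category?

Infrastructure: the internal panel 197/335 = 58.8%, the 2024 panel 266/601 = 44.3% → the internal panel
Translational research: the internal panel 325/979 = 33.2%, the 2024 panel 25/105 = 23.8% → the internal panel
Basic research: the internal panel 28/37 = 75.7%, the 2024 panel 1964/3074 = 63.9% → the internal panel
Applied research: the internal panel 414/661 = 62.6%, the 2024 panel 147/279 = 52.7% → the internal panel
Overall: the internal panel 964/2012 = 47.9%, the 2024 panel 2402/4059 = 59.2% → the 2024 panel
The internal panel wins each proposal group but the 2024 panel wins overall — the comparison reverses. The internal panel's proposals skew toward translational research, which has a lower base rate.

No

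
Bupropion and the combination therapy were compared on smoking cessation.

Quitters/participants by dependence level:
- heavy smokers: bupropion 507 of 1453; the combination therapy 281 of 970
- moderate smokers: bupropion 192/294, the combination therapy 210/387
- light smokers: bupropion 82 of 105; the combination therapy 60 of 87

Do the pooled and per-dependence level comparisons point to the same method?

Yes

Heavy smokers: bupropion 507/1453 = 34.9%, the combination therapy 281/970 = 29.0% → bupropion
Moderate smokers: bupropion 192/294 = 65.3%, the combination therapy 210/387 = 54.3% → bupropion
Light smokers: bupropion 82/105 = 78.1%, the combination therapy 60/87 = 69.0% → bupropion
Overall: bupropion 781/1852 = 42.2%, the combination therapy 551/1444 = 38.2% → bupropion
Bupropion wins overall and in every dependence group — no reversal.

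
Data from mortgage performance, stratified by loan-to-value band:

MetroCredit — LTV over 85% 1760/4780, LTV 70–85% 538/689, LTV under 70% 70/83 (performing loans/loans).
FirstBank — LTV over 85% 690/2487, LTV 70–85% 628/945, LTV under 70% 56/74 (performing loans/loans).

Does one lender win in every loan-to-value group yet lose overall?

No

LTV over 85%: MetroCredit 1760/4780 = 36.8%, FirstBank 690/2487 = 27.7% → MetroCredit
LTV 70–85%: MetroCredit 538/689 = 78.1%, FirstBank 628/945 = 66.5% → MetroCredit
LTV under 70%: MetroCredit 70/83 = 84.3%, FirstBank 56/74 = 75.7% → MetroCredit
Overall: MetroCredit 2368/5552 = 42.7%, FirstBank 1374/3506 = 39.2% → MetroCredit
MetroCredit wins overall and in every loan-to-value group — no reversal.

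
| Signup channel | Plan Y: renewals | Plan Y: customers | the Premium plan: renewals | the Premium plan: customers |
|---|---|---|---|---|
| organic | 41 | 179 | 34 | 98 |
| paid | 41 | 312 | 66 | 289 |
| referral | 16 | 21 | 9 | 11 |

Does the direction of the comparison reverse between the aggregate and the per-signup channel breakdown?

No

Organic: Plan Y 41/179 = 22.9%, the Premium plan 34/98 = 34.7% → the Premium plan
Paid: Plan Y 41/312 = 13.1%, the Premium plan 66/289 = 22.8% → the Premium plan
Referral: Plan Y 16/21 = 76.2%, the Premium plan 9/11 = 81.8% → the Premium plan
Overall: Plan Y 98/512 = 19.1%, the Premium plan 109/398 = 27.4% → the Premium plan
The Premium plan wins overall and in every signup group — no reversal.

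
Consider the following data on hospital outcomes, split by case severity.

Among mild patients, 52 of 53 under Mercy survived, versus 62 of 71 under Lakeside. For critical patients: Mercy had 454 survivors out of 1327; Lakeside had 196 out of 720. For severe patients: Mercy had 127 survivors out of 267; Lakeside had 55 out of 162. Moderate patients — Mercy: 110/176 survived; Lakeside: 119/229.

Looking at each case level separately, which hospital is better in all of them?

Mild: Mercy 52/53 = 98.1%, Lakeside 62/71 = 87.3% → Mercy
Critical: Mercy 454/1327 = 34.2%, Lakeside 196/720 = 27.2% → Mercy
Severe: Mercy 127/267 = 47.6%, Lakeside 55/162 = 34.0% → Mercy
Moderate: Mercy 110/176 = 62.5%, Lakeside 119/229 = 52.0% → Mercy
Mercy has the higher rate in all 4 groups.

Mercy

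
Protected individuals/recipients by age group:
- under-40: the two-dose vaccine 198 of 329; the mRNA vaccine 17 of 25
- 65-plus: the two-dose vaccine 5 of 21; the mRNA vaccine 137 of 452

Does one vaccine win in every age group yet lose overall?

Yes

Under-40: the two-dose vaccine 198/329 = 60.2%, the mRNA vaccine 17/25 = 68.0% → the mRNA vaccine
65-plus: the two-dose vaccine 5/21 = 23.8%, the mRNA vaccine 137/452 = 30.3% → the mRNA vaccine
Overall: the two-dose vaccine 203/350 = 58.0%, the mRNA vaccine 154/477 = 32.3% → the two-dose vaccine
The mRNA vaccine wins each age group but the two-dose vaccine wins overall — the comparison reverses. The mRNA vaccine's recipients skew toward 65-plus, which has a lower base rate.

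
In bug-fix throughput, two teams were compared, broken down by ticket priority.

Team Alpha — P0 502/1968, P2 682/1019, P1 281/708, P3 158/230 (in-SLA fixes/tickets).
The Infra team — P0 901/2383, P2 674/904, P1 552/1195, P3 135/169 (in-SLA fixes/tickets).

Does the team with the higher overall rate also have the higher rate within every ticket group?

P0: Team Alpha 502/1968 = 25.5%, the Infra team 901/2383 = 37.8% → the Infra team
P2: Team Alpha 682/1019 = 66.9%, the Infra team 674/904 = 74.6% → the Infra team
P1: Team Alpha 281/708 = 39.7%, the Infra team 552/1195 = 46.2% → the Infra team
P3: Team Alpha 158/230 = 68.7%, the Infra team 135/169 = 79.9% → the Infra team
Overall: Team Alpha 1623/3925 = 41.4%, the Infra team 2262/4651 = 48.6% → the Infra team
The Infra team wins overall and in every ticket group — no reversal.

Yes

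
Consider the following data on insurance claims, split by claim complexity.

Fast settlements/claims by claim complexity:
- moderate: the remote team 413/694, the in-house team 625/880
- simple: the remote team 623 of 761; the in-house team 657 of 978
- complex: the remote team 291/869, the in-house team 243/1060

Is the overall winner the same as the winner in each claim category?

No

Moderate: the remote team 413/694 = 59.5%, the in-house team 625/880 = 71.0% → the in-house team
Simple: the remote team 623/761 = 81.9%, the in-house team 657/978 = 67.2% → the remote team
Complex: the remote team 291/869 = 33.5%, the in-house team 243/1060 = 22.9% → the remote team
Overall: the remote team 1327/2324 = 57.1%, the in-house team 1525/2918 = 52.3% → the remote team
Neither sweeps: the remote team wins 2 of 3 groups, the in-house team wins 1. The remote team wins overall but not every group — no Simpson reversal.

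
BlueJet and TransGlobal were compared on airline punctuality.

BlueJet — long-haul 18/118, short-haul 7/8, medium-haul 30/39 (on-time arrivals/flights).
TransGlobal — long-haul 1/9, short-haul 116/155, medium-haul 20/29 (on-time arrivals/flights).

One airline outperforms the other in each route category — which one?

Long-haul: BlueJet 18/118 = 15.3%, TransGlobal 1/9 = 11.1% → BlueJet
Short-haul: BlueJet 7/8 = 87.5%, TransGlobal 116/155 = 74.8% → BlueJet
Medium-haul: BlueJet 30/39 = 76.9%, TransGlobal 20/29 = 69.0% → BlueJet
BlueJet has the higher rate in all 3 groups.

BlueJet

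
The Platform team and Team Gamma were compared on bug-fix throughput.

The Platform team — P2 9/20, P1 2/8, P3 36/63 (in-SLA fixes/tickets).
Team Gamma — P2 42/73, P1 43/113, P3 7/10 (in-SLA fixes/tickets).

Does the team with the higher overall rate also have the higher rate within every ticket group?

P2: the Platform team 9/20 = 45.0%, Team Gamma 42/73 = 57.5% → Team Gamma
P1: the Platform team 2/8 = 25.0%, Team Gamma 43/113 = 38.1% → Team Gamma
P3: the Platform team 36/63 = 57.1%, Team Gamma 7/10 = 70.0% → Team Gamma
Overall: the Platform team 47/91 = 51.6%, Team Gamma 92/196 = 46.9% → the Platform team
Team Gamma wins each ticket group but the Platform team wins overall — the comparison reverses. Team Gamma's tickets skew toward P1, which has a lower base rate.

No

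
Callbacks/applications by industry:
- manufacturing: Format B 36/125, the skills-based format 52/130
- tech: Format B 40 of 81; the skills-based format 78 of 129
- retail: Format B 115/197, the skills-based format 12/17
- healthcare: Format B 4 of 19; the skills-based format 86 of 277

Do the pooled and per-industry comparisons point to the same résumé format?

Manufacturing: Format B 36/125 = 28.8%, the skills-based format 52/130 = 40.0% → the skills-based format
Tech: Format B 40/81 = 49.4%, the skills-based format 78/129 = 60.5% → the skills-based format
Retail: Format B 115/197 = 58.4%, the skills-based format 12/17 = 70.6% → the skills-based format
Healthcare: Format B 4/19 = 21.1%, the skills-based format 86/277 = 31.0% → the skills-based format
Overall: Format B 195/422 = 46.2%, the skills-based format 228/553 = 41.2% → Format B
The skills-based format wins each industry group but Format B wins overall — the comparison reverses. The skills-based format's applications skew toward healthcare, which has a lower base rate.

No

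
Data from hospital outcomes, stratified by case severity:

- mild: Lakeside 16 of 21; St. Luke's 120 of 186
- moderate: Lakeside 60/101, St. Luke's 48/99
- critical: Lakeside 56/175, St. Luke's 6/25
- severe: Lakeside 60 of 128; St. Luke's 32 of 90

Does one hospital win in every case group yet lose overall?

Mild: Lakeside 16/21 = 76.2%, St. Luke's 120/186 = 64.5% → Lakeside
Moderate: Lakeside 60/101 = 59.4%, St. Luke's 48/99 = 48.5% → Lakeside
Critical: Lakeside 56/175 = 32.0%, St. Luke's 6/25 = 24.0% → Lakeside
Severe: Lakeside 60/128 = 46.9%, St. Luke's 32/90 = 35.6% → Lakeside
Overall: Lakeside 192/425 = 45.2%, St. Luke's 206/400 = 51.5% → St. Luke's
Lakeside wins each case group but St. Luke's wins overall — the comparison reverses. Lakeside's patients skew toward critical, which has a lower base rate.

Yes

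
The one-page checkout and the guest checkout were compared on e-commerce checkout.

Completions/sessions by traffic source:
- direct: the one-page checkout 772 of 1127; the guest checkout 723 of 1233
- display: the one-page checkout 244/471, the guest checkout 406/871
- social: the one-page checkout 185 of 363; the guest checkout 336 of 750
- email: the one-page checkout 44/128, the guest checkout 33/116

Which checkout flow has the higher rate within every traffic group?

Direct: the one-page checkout 772/1127 = 68.5%, the guest checkout 723/1233 = 58.6% → the one-page checkout
Display: the one-page checkout 244/471 = 51.8%, the guest checkout 406/871 = 46.6% → the one-page checkout
Social: the one-page checkout 185/363 = 51.0%, the guest checkout 336/750 = 44.8% → the one-page checkout
Email: the one-page checkout 44/128 = 34.4%, the guest checkout 33/116 = 28.4% → the one-page checkout
The one-page checkout has the higher rate in all 4 groups.

the one-page checkout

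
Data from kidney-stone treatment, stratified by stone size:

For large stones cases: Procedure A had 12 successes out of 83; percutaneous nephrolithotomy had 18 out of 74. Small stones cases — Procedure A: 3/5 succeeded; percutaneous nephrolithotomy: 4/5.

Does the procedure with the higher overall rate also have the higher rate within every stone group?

Yes

Large stones: Procedure A 12/83 = 14.5%, percutaneous nephrolithotomy 18/74 = 24.3% → percutaneous nephrolithotomy
Small stones: Procedure A 3/5 = 60.0%, percutaneous nephrolithotomy 4/5 = 80.0% → percutaneous nephrolithotomy
Overall: Procedure A 15/88 = 17.0%, percutaneous nephrolithotomy 22/79 = 27.8% → percutaneous nephrolithotomy
Percutaneous nephrolithotomy wins overall and in every stone group — no reversal.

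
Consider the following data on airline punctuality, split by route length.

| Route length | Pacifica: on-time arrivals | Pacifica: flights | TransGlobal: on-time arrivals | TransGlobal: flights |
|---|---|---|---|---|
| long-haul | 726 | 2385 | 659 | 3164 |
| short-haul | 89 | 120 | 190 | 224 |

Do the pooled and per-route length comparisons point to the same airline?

No

Long-haul: Pacifica 726/2385 = 30.4%, TransGlobal 659/3164 = 20.8% → Pacifica
Short-haul: Pacifica 89/120 = 74.2%, TransGlobal 190/224 = 84.8% → TransGlobal
Overall: Pacifica 815/2505 = 32.5%, TransGlobal 849/3388 = 25.1% → Pacifica
Neither sweeps: Pacifica wins 1 of 2 groups, TransGlobal wins 1. Pacifica wins overall but not every group — no Simpson reversal.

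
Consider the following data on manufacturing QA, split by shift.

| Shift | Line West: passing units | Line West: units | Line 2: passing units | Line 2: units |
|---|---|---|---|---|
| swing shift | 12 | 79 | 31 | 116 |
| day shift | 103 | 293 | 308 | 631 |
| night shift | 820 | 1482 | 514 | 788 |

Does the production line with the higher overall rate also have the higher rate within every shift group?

Yes

Swing shift: Line West 12/79 = 15.2%, Line 2 31/116 = 26.7% → Line 2
Day shift: Line West 103/293 = 35.2%, Line 2 308/631 = 48.8% → Line 2
Night shift: Line West 820/1482 = 55.3%, Line 2 514/788 = 65.2% → Line 2
Overall: Line West 935/1854 = 50.4%, Line 2 853/1535 = 55.6% → Line 2
Line 2 wins overall and in every shift group — no reversal.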